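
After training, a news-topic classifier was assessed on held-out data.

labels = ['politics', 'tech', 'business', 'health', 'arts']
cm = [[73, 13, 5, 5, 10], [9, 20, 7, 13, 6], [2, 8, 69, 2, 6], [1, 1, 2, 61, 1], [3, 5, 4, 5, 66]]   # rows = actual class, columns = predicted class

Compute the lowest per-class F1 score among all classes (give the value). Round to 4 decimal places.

0.3922

Per-class F1 score (2·TP/(2·TP+FP+FN)):
  politics: TP=73, FP=9+2+1+3=15, FN=13+5+5+10=33 → 146/194 = 0.75258
  tech: TP=20, FP=13+8+1+5=27, FN=9+7+13+6=35 → 40/102 = 0.39216
  business: TP=69, FP=5+7+2+4=18, FN=2+8+2+6=18 → 138/174 = 0.79310
  health: TP=61, FP=5+13+2+5=25, FN=1+1+2+1=5 → 122/152 = 0.80263
  arts: TP=66, FP=10+6+6+1=23, FN=3+5+4+5=17 → 132/172 = 0.76744
Lowest is class 'tech' with F1 score = 0.3922.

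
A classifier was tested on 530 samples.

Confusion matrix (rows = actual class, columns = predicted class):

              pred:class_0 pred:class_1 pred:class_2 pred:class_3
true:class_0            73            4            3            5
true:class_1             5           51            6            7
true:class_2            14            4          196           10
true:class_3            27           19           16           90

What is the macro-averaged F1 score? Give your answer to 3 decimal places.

0.743

Per-class F1 score (2·TP/(2·TP+FP+FN)):
  class_0: TP=73, FP=5+14+27=46, FN=4+3+5=12 → 146/204 = 0.7157
  class_1: TP=51, FP=4+4+19=27, FN=5+6+7=18 → 102/147 = 0.6939
  class_2: TP=196, FP=3+6+16=25, FN=14+4+10=28 → 392/445 = 0.8809
  class_3: TP=90, FP=5+7+10=22, FN=27+19+16=62 → 180/264 = 0.6818
Macro-F1 score = mean = (0.7157 + 0.6939 + 0.8809 + 0.6818) / 4 = 0.743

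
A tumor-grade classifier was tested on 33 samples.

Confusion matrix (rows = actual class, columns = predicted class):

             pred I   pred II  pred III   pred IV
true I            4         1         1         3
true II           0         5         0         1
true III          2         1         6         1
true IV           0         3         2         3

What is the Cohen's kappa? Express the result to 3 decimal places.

0.397

Observed agreement pₒ = trace/N = 18/33 = 0.5455
Expected agreement pₑ = Σ (rowᵢ·colᵢ)/N² = (9·6 + 6·10 + 10·9 + 8·8)/33² = 0.2461
κ = (pₒ − pₑ)/(1 − pₑ) = (0.5455 − 0.2461)/(1 − 0.2461) = 0.397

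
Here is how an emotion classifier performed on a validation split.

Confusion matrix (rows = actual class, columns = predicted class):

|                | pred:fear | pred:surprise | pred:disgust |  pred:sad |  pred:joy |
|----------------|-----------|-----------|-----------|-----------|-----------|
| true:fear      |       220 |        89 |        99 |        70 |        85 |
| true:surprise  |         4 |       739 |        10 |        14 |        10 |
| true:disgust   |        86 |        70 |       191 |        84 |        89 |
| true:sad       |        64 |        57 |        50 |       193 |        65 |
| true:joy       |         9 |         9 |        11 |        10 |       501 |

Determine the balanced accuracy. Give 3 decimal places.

Balanced accuracy = mean of per-class recall.
  fear: recall = 220/563 = 0.3908
  surprise: recall = 739/777 = 0.9511
  disgust: recall = 191/520 = 0.3673
  sad: recall = 193/429 = 0.4499
  joy: recall = 501/540 = 0.9278
Mean = (0.3908 + 0.9511 + 0.3673 + 0.4499 + 0.9278) / 5 = 0.617

0.617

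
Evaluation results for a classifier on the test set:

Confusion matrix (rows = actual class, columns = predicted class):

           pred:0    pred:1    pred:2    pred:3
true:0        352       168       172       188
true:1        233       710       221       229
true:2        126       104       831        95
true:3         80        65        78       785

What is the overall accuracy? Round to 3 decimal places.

0.604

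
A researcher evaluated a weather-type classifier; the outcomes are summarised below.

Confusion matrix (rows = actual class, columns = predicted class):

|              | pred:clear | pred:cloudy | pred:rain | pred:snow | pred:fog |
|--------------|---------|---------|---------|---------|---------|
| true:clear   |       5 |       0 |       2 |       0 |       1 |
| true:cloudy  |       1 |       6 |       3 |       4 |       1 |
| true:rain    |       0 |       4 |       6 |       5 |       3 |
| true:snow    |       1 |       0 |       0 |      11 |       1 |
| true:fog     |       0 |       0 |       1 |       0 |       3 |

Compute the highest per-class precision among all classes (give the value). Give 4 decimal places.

0.7143

Per-class precision (TP/(TP+FP)):
  clear: TP=5, FP=1+0+1+0=2 → 5/7 = 0.71429
  cloudy: TP=6, FP=0+4+0+0=4 → 6/10 = 0.60000
  rain: TP=6, FP=2+3+0+1=6 → 6/12 = 0.50000
  snow: TP=11, FP=0+4+5+0=9 → 11/20 = 0.55000
  fog: TP=3, FP=1+1+3+1=6 → 3/9 = 0.33333
Highest is class 'clear' with precision = 0.7143.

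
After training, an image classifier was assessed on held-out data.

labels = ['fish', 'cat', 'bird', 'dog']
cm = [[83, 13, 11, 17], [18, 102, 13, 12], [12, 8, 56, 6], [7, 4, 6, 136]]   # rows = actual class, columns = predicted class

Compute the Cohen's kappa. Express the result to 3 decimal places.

0.659

Observed agreement pₒ = trace/N = 377/504 = 0.7480
Expected agreement pₑ = Σ (rowᵢ·colᵢ)/N² = (124·120 + 145·127 + 82·86 + 153·171)/504² = 0.2618
κ = (pₒ − pₑ)/(1 − pₑ) = (0.7480 − 0.2618)/(1 − 0.2618) = 0.659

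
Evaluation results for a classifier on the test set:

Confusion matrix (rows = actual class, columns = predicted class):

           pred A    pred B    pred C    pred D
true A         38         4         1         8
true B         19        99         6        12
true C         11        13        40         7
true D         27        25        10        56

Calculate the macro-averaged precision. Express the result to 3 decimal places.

0.620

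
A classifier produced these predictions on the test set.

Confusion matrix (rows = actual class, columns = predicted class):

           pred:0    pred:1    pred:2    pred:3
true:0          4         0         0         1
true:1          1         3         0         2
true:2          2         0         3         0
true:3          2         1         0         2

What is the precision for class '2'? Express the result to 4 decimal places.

Take TP from the diagonal, FP from the rest of the '2' prediction marginal, FN from the rest of the '2' actual marginal.
precision = TP/(TP+FP).
2: TP=3, FP=0+0+0=0 → 3/3 = 1.00000

1.0000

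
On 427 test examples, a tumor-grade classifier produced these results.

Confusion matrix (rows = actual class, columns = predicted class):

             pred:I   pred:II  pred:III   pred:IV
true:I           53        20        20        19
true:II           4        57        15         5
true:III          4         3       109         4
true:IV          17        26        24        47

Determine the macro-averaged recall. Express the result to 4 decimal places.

0.6244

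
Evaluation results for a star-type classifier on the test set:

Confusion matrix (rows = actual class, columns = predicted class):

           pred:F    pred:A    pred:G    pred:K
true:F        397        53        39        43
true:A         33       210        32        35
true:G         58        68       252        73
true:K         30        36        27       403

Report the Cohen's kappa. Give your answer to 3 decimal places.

0.604

Observed agreement pₒ = trace/N = 1262/1789 = 0.7054
Expected agreement pₑ = Σ (rowᵢ·colᵢ)/N² = (532·518 + 310·367 + 451·350 + 496·554)/1789² = 0.2568
κ = (pₒ − pₑ)/(1 − pₑ) = (0.7054 − 0.2568)/(1 − 0.2568) = 0.604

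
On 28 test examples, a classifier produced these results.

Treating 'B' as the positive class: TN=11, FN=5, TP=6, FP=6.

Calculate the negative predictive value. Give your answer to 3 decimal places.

NPV = TN/(TN+FN) = 11/(11+5) = 0.688

0.688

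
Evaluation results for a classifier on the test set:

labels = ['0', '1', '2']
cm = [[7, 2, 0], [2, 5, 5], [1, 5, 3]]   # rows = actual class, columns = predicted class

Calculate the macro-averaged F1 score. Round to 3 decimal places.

Per-class F1 score (2·TP/(2·TP+FP+FN)):
  0: TP=7, FP=2+1=3, FN=2+0=2 → 14/19 = 0.7368
  1: TP=5, FP=2+5=7, FN=2+5=7 → 10/24 = 0.4167
  2: TP=3, FP=0+5=5, FN=1+5=6 → 6/17 = 0.3529
Macro-F1 score = mean = (0.7368 + 0.4167 + 0.3529) / 3 = 0.502

0.502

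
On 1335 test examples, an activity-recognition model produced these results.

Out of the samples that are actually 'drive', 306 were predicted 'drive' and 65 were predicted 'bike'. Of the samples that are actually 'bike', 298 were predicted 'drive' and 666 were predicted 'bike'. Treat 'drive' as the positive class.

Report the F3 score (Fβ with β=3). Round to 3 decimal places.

Fβ = (1+β²)·TP / ((1+β²)·TP + β²·FN + FP), with β²=9
= 10·306 / (10·306 + 9·65 + 298) = 0.776

0.776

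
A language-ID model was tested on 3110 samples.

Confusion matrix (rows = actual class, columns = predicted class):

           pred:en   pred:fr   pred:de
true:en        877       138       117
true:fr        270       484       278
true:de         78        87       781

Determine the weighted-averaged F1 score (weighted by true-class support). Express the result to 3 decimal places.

0.679

Per-class F1 score (2·TP/(2·TP+FP+FN)):
  en: TP=877, FP=270+78=348, FN=138+117=255 → 1754/2357 = 0.7442
  fr: TP=484, FP=138+87=225, FN=270+278=548 → 968/1741 = 0.5560
  de: TP=781, FP=117+278=395, FN=78+87=165 → 1562/2122 = 0.7361
Weighted-F1 score = Σ (supportᵢ/N)·F1 scoreᵢ with N=3110: (1132/3110)·0.7442 + (1032/3110)·0.5560 + (946/3110)·0.7361 = 0.679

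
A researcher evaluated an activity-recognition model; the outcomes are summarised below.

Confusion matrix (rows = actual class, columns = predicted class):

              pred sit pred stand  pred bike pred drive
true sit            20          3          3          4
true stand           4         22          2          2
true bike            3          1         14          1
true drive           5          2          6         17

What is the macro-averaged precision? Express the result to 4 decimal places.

0.6698

Per-class precision (TP/(TP+FP)):
  sit: TP=20, FP=4+3+5=12 → 20/32 = 0.62500
  stand: TP=22, FP=3+1+2=6 → 22/28 = 0.78571
  bike: TP=14, FP=3+2+6=11 → 14/25 = 0.56000
  drive: TP=17, FP=4+2+1=7 → 17/24 = 0.70833
Macro-precision = mean = (0.62500 + 0.78571 + 0.56000 + 0.70833) / 4 = 0.6698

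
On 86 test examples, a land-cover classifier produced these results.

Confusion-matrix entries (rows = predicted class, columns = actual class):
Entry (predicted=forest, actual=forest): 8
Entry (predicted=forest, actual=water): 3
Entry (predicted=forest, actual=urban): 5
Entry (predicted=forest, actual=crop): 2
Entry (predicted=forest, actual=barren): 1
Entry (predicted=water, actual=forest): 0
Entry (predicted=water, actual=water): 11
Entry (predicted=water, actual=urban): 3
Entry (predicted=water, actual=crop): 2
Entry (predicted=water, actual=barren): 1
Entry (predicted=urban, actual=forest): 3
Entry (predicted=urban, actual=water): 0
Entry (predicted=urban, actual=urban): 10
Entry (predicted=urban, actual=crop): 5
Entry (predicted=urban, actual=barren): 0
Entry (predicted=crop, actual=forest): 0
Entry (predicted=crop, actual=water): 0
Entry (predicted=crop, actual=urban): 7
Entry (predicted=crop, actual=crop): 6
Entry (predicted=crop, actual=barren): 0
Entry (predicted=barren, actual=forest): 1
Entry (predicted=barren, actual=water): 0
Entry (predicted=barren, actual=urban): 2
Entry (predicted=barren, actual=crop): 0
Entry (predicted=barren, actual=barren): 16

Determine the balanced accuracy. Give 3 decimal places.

0.622

Balanced accuracy = mean of per-class recall.
  forest: recall = 8/12 = 0.6667
  water: recall = 11/14 = 0.7857
  urban: recall = 10/27 = 0.3704
  crop: recall = 6/15 = 0.4000
  barren: recall = 16/18 = 0.8889
Mean = (0.6667 + 0.7857 + 0.3704 + 0.4000 + 0.8889) / 5 = 0.622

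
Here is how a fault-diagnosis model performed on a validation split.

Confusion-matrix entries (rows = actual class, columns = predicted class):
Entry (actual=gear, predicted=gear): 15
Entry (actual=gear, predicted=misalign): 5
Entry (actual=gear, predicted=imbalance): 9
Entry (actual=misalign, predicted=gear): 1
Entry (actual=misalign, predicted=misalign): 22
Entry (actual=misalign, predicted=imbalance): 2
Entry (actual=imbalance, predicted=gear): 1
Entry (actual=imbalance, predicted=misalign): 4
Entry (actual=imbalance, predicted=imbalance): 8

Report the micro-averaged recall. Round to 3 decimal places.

0.672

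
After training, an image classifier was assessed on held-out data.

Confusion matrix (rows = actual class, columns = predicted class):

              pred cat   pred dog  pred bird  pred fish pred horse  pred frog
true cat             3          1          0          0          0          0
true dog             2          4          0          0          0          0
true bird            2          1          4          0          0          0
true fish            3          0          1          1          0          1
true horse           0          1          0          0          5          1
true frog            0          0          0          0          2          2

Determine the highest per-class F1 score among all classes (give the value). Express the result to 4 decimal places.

0.7143

Per-class F1 score (2·TP/(2·TP+FP+FN)):
  cat: TP=3, FP=2+2+3+0+0=7, FN=1+0+0+0+0=1 → 6/14 = 0.42857
  dog: TP=4, FP=1+1+0+1+0=3, FN=2+0+0+0+0=2 → 8/13 = 0.61538
  bird: TP=4, FP=0+0+1+0+0=1, FN=2+1+0+0+0=3 → 8/12 = 0.66667
  fish: TP=1, FP=0+0+0+0+0=0, FN=3+0+1+0+1=5 → 2/7 = 0.28571
  horse: TP=5, FP=0+0+0+0+2=2, FN=0+1+0+0+1=2 → 10/14 = 0.71429
  frog: TP=2, FP=0+0+0+1+1=2, FN=0+0+0+0+2=2 → 4/8 = 0.50000
Highest is class 'horse' with F1 score = 0.7143.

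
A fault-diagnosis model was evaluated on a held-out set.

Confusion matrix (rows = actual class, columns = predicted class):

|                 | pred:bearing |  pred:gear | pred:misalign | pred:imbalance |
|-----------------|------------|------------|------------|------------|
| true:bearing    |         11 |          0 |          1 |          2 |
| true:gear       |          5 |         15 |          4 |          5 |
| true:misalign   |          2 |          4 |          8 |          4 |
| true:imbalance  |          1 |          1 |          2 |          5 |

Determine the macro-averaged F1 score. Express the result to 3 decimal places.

Per-class F1 score (2·TP/(2·TP+FP+FN)):
  bearing: TP=11, FP=5+2+1=8, FN=0+1+2=3 → 22/33 = 0.6667
  gear: TP=15, FP=0+4+1=5, FN=5+4+5=14 → 30/49 = 0.6122
  misalign: TP=8, FP=1+4+2=7, FN=2+4+4=10 → 16/33 = 0.4848
  imbalance: TP=5, FP=2+5+4=11, FN=1+1+2=4 → 10/25 = 0.4000
Macro-F1 score = mean = (0.6667 + 0.6122 + 0.4848 + 0.4000) / 4 = 0.541

0.541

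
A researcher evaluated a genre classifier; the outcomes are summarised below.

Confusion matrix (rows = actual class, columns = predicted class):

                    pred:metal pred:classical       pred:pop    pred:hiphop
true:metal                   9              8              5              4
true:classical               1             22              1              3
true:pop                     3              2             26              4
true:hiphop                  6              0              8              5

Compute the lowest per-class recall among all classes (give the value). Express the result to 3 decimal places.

0.263

Per-class recall (TP/(TP+FN)):
  metal: TP=9, FN=8+5+4=17 → 9/26 = 0.3462
  classical: TP=22, FN=1+1+3=5 → 22/27 = 0.8148
  pop: TP=26, FN=3+2+4=9 → 26/35 = 0.7429
  hiphop: TP=5, FN=6+0+8=14 → 5/19 = 0.2632
Lowest is class 'hiphop' with recall = 0.263.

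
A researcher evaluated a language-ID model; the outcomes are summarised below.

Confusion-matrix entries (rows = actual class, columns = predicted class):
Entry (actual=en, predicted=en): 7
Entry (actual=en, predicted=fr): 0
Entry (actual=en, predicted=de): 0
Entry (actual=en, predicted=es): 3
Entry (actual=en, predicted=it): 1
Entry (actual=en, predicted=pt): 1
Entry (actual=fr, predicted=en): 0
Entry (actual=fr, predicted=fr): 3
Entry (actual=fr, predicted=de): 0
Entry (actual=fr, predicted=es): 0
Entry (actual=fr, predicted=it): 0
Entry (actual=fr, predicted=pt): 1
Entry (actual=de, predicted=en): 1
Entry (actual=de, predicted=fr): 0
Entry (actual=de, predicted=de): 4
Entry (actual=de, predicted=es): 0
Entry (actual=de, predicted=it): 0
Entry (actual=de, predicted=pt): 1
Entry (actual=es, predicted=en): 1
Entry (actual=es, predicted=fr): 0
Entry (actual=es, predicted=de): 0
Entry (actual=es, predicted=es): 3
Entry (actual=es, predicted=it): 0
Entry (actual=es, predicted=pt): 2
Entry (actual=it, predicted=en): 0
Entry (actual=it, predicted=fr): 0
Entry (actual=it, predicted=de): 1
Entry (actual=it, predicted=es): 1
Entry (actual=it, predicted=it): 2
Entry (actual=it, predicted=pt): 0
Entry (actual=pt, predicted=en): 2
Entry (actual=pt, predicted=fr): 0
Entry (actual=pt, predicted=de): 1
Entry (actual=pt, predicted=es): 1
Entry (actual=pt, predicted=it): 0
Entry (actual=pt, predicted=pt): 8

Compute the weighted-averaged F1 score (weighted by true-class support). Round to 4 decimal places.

0.6198

Per-class F1 score (2·TP/(2·TP+FP+FN)):
  en: TP=7, FP=0+1+1+0+2=4, FN=0+0+3+1+1=5 → 14/23 = 0.60870
  fr: TP=3, FP=0+0+0+0+0=0, FN=0+0+0+0+1=1 → 6/7 = 0.85714
  de: TP=4, FP=0+0+0+1+1=2, FN=1+0+0+0+1=2 → 8/12 = 0.66667
  es: TP=3, FP=3+0+0+1+1=5, FN=1+0+0+0+2=3 → 6/14 = 0.42857
  it: TP=2, FP=1+0+0+0+0=1, FN=0+0+1+1+0=2 → 4/7 = 0.57143
  pt: TP=8, FP=1+1+1+2+0=5, FN=2+0+1+1+0=4 → 16/25 = 0.64000
Weighted-F1 score = Σ (supportᵢ/N)·F1 scoreᵢ with N=44: (12/44)·0.60870 + (4/44)·0.85714 + (6/44)·0.66667 + (6/44)·0.42857 + (4/44)·0.57143 + (12/44)·0.64000 = 0.6198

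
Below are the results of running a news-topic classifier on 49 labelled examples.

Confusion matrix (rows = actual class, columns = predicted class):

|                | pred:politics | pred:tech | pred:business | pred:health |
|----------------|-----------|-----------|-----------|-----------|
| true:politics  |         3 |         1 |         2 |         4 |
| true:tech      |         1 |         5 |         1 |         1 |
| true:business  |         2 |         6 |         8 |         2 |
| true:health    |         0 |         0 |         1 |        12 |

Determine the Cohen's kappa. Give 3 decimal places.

Observed agreement pₒ = trace/N = 28/49 = 0.5714
Expected agreement pₑ = Σ (rowᵢ·colᵢ)/N² = (10·6 + 8·12 + 18·12 + 13·19)/49² = 0.2578
κ = (pₒ − pₑ)/(1 − pₑ) = (0.5714 − 0.2578)/(1 − 0.2578) = 0.423

0.423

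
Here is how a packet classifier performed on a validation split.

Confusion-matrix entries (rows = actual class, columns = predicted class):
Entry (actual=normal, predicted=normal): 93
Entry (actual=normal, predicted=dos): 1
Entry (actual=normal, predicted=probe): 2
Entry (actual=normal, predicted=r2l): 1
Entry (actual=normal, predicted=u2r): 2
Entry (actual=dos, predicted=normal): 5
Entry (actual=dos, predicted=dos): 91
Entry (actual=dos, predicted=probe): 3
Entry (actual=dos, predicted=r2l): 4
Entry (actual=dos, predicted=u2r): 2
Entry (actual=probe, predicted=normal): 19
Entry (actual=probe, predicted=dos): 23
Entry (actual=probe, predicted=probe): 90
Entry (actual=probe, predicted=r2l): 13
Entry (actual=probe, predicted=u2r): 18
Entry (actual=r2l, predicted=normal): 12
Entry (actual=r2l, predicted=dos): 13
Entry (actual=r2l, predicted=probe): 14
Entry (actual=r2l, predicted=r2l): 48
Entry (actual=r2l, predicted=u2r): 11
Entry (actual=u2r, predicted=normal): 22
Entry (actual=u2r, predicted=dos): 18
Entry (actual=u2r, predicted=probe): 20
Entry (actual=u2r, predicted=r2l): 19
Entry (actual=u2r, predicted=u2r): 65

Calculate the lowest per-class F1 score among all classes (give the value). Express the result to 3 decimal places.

0.525

Per-class F1 score (2·TP/(2·TP+FP+FN)):
  normal: TP=93, FP=5+19+12+22=58, FN=1+2+1+2=6 → 186/250 = 0.7440
  dos: TP=91, FP=1+23+13+18=55, FN=5+3+4+2=14 → 182/251 = 0.7251
  probe: TP=90, FP=2+3+14+20=39, FN=19+23+13+18=73 → 180/292 = 0.6164
  r2l: TP=48, FP=1+4+13+19=37, FN=12+13+14+11=50 → 96/183 = 0.5246
  u2r: TP=65, FP=2+2+18+11=33, FN=22+18+20+19=79 → 130/242 = 0.5372
Lowest is class 'r2l' with F1 score = 0.525.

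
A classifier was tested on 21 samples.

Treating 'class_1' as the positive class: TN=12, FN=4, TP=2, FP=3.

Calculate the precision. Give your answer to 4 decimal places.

Precision = TP/(TP+FP) = 2/(2+3) = 2/5 = 0.4000

0.4000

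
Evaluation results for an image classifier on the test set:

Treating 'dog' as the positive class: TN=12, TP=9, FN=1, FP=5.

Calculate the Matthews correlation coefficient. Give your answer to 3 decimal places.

0.586

MCC = (TP·TN − FP·FN) / √((TP+FP)(TP+FN)(TN+FP)(TN+FN))
Numerator = 9·12 − 5·1 = 103
Denominator = √(14·10·17·13) = √30940 = 175.8977
MCC = 103 / 175.8977 = 0.586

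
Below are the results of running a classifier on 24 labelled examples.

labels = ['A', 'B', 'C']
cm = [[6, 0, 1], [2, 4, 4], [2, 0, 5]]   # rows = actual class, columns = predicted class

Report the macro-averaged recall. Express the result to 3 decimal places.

0.657

Per-class recall (TP/(TP+FN)):
  A: TP=6, FN=0+1=1 → 6/7 = 0.8571
  B: TP=4, FN=2+4=6 → 4/10 = 0.4000
  C: TP=5, FN=2+0=2 → 5/7 = 0.7143
Macro-recall = mean = (0.8571 + 0.4000 + 0.7143) / 3 = 0.657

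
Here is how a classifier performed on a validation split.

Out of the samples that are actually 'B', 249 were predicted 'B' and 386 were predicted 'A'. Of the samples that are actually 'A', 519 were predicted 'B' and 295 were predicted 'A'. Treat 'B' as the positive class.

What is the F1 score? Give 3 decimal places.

0.355

Precision = TP/(TP+FP) = 249/768 = 0.3242
Recall = TP/(TP+FN) = 249/635 = 0.3921
F1 = 2·TP/(2·TP+FP+FN) = 498/1403 = 0.355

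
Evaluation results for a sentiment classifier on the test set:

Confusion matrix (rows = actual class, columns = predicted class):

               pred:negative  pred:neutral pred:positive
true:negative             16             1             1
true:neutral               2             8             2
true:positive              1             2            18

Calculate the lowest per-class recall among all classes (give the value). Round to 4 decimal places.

0.6667

Per-class recall (TP/(TP+FN)):
  negative: TP=16, FN=1+1=2 → 16/18 = 0.88889
  neutral: TP=8, FN=2+2=4 → 8/12 = 0.66667
  positive: TP=18, FN=1+2=3 → 18/21 = 0.85714
Lowest is class 'neutral' with recall = 0.6667.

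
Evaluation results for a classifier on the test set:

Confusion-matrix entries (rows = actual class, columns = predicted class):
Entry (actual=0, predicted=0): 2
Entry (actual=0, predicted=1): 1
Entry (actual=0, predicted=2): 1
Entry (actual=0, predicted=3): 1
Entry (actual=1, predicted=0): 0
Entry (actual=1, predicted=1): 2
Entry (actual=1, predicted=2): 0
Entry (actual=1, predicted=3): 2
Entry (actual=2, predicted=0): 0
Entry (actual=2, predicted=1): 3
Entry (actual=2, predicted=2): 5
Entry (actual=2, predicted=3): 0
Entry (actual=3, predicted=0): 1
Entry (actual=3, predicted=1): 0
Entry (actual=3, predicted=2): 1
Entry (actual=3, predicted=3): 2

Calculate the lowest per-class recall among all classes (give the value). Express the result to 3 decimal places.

0.400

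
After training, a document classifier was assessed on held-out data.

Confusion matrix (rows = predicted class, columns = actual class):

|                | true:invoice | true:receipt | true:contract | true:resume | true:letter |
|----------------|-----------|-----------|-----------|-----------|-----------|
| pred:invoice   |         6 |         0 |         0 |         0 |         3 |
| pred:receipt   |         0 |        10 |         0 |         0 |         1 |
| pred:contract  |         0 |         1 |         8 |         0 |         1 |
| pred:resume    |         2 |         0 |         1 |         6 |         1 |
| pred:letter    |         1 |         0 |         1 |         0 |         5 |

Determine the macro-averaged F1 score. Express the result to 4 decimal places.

0.7363

Per-class F1 score (2·TP/(2·TP+FP+FN)):
  invoice: TP=6, FP=0+0+0+3=3, FN=0+0+2+1=3 → 12/18 = 0.66667
  receipt: TP=10, FP=0+0+0+1=1, FN=0+1+0+0=1 → 20/22 = 0.90909
  contract: TP=8, FP=0+1+0+1=2, FN=0+0+1+1=2 → 16/20 = 0.80000
  resume: TP=6, FP=2+0+1+1=4, FN=0+0+0+0=0 → 12/16 = 0.75000
  letter: TP=5, FP=1+0+1+0=2, FN=3+1+1+1=6 → 10/18 = 0.55556
Macro-F1 score = mean = (0.66667 + 0.90909 + 0.80000 + 0.75000 + 0.55556) / 5 = 0.7363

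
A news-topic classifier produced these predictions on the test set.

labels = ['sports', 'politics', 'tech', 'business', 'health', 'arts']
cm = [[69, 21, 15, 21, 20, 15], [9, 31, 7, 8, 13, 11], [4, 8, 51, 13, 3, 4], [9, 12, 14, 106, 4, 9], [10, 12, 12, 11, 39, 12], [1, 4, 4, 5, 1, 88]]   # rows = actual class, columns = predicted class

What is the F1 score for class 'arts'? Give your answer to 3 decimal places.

0.727

Take TP from the diagonal, FP from the rest of the 'arts' prediction marginal, FN from the rest of the 'arts' actual marginal.
F1 score = 2·TP/(2·TP+FP+FN).
arts: TP=88, FP=15+11+4+9+12=51, FN=1+4+4+5+1=15 → 176/242 = 0.7273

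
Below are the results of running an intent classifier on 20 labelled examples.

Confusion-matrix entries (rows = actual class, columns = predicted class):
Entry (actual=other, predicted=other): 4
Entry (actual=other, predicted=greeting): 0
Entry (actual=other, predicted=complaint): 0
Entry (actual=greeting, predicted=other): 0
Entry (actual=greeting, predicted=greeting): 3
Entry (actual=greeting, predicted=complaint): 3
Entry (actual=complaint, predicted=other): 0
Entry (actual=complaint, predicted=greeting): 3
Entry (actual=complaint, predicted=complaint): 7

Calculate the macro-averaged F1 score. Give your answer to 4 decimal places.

0.7333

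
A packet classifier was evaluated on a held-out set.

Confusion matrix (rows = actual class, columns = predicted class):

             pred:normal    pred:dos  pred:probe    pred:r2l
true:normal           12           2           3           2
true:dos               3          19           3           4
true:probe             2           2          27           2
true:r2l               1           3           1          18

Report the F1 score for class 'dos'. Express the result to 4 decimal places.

F1 score = 2·TP/(2·TP+FP+FN).
dos: TP=19, FP=2+2+3=7, FN=3+3+4=10 → 38/55 = 0.69091

0.6909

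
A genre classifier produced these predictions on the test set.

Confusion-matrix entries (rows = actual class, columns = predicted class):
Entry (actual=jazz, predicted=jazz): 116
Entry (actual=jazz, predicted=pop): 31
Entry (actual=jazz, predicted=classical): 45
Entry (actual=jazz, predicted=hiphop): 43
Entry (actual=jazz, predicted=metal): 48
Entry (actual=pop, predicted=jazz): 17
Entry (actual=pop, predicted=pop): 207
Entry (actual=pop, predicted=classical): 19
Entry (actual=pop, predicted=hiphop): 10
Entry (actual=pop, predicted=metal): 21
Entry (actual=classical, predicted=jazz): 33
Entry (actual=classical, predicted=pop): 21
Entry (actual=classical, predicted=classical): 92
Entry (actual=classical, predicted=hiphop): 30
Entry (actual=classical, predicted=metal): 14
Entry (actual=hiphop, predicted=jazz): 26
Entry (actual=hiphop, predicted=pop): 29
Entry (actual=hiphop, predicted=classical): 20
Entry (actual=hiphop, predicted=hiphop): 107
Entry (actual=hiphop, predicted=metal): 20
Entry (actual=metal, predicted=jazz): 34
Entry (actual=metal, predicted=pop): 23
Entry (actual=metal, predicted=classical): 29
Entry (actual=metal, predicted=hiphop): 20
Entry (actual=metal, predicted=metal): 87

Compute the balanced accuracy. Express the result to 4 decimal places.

Balanced accuracy = mean of per-class recall.
  jazz: recall = 116/283 = 0.40989
  pop: recall = 207/274 = 0.75547
  classical: recall = 92/190 = 0.48421
  hiphop: recall = 107/202 = 0.52970
  metal: recall = 87/193 = 0.45078
Mean = (0.40989 + 0.75547 + 0.48421 + 0.52970 + 0.45078) / 5 = 0.5260

0.5260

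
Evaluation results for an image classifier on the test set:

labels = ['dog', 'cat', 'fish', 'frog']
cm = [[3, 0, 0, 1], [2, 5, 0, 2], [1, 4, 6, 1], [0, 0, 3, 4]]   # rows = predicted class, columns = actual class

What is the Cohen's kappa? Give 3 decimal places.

0.407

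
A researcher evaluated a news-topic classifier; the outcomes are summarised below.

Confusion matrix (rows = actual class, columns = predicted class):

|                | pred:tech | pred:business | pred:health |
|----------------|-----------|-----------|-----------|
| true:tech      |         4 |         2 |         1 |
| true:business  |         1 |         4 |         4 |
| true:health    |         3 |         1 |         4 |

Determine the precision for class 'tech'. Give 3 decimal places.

0.500

One-vs-rest for 'tech': TP = diagonal; FP = other classes predicted 'tech'; FN = 'tech' predicted as other.
precision = TP/(TP+FP).
tech: TP=4, FP=1+3=4 → 4/8 = 0.5000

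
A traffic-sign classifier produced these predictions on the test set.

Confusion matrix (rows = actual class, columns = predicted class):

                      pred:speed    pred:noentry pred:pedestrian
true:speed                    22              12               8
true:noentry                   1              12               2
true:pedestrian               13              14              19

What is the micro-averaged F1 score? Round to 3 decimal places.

Micro-averaging pools counts across classes: ΣTP=53, ΣFP=50, ΣFN=50.
Micro-F1 score = 2·TP/(2·TP+FP+FN) on pooled counts = 0.515 (equals overall accuracy in single-label multiclass).

0.515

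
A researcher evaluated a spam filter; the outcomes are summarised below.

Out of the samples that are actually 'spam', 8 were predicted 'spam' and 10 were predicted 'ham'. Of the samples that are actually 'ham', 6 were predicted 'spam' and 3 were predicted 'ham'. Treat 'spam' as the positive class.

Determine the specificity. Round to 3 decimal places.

0.333

Specificity = TN/(TN+FP) = 3/(3+6) = 0.333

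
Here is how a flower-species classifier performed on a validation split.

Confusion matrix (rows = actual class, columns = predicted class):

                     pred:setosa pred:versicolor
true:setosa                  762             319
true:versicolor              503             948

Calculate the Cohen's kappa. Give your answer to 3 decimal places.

Observed agreement pₒ = trace/N = 1710/2532 = 0.6754
Expected agreement pₑ = Σ (rowᵢ·colᵢ)/N² = (1081·1265 + 1451·1267)/2532² = 0.5001
κ = (pₒ − pₑ)/(1 − pₑ) = (0.6754 − 0.5001)/(1 − 0.5001) = 0.351

0.351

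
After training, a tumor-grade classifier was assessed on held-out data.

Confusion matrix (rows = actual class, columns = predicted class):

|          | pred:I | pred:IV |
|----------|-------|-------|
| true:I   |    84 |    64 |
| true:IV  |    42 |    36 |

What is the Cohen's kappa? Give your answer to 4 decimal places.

Observed agreement pₒ = trace/N = 120/226 = 0.53097
Expected agreement pₑ = Σ (rowᵢ·colᵢ)/N² = (148·126 + 78·100)/226² = 0.51782
κ = (pₒ − pₑ)/(1 − pₑ) = (0.53097 − 0.51782)/(1 − 0.51782) = 0.0273

0.0273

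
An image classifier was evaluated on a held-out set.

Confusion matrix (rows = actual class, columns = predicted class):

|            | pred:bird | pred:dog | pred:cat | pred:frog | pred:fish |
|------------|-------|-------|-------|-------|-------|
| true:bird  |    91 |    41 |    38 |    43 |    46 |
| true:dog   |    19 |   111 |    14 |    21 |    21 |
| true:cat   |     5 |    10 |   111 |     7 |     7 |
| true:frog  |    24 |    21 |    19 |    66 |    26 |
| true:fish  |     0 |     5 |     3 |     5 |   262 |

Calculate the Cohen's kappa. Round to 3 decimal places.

Observed agreement pₒ = trace/N = 641/1016 = 0.6309
Expected agreement pₑ = Σ (rowᵢ·colᵢ)/N² = (259·139 + 186·188 + 140·185 + 156·142 + 275·362)/1016² = 0.2117
κ = (pₒ − pₑ)/(1 − pₑ) = (0.6309 − 0.2117)/(1 − 0.2117) = 0.532

0.532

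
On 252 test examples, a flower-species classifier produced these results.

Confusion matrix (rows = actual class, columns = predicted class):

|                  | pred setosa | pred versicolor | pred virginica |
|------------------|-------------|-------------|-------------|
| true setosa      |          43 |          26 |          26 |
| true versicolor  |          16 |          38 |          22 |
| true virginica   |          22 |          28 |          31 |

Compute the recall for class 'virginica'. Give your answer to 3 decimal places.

0.383

Take TP from the diagonal, FP from the rest of the 'virginica' prediction marginal, FN from the rest of the 'virginica' actual marginal.
recall = TP/(TP+FN).
virginica: TP=31, FN=22+28=50 → 31/81 = 0.3827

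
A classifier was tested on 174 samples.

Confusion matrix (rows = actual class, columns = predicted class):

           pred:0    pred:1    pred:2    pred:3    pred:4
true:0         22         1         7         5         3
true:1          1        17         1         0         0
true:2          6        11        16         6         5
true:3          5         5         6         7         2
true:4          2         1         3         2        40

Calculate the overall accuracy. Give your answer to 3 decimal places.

0.586

Accuracy = trace / total = (22+17+16+7+40=102) / 174 = 102/174 = 0.586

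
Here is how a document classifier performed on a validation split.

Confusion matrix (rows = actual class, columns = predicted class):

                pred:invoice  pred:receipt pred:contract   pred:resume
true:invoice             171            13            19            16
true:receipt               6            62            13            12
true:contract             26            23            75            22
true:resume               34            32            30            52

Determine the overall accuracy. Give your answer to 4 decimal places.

Accuracy = trace / total = (171+62+75+52=360) / 606 = 360/606 = 0.5941

0.5941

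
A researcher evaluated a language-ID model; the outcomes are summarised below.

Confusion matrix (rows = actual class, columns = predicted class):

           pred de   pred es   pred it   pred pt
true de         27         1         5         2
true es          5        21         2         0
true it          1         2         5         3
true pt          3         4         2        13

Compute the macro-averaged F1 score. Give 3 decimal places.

0.640

Per-class F1 score (2·TP/(2·TP+FP+FN)):
  de: TP=27, FP=5+1+3=9, FN=1+5+2=8 → 54/71 = 0.7606
  es: TP=21, FP=1+2+4=7, FN=5+2+0=7 → 42/56 = 0.7500
  it: TP=5, FP=5+2+2=9, FN=1+2+3=6 → 10/25 = 0.4000
  pt: TP=13, FP=2+0+3=5, FN=3+4+2=9 → 26/40 = 0.6500
Macro-F1 score = mean = (0.7606 + 0.7500 + 0.4000 + 0.6500) / 4 = 0.640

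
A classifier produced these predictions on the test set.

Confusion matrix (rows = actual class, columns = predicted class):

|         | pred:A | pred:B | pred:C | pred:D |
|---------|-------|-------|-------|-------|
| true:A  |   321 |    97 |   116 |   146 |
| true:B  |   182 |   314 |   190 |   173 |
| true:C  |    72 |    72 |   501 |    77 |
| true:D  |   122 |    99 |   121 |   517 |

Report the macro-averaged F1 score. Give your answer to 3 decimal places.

0.523

Per-class F1 score (2·TP/(2·TP+FP+FN)):
  A: TP=321, FP=182+72+122=376, FN=97+116+146=359 → 642/1377 = 0.4662
  B: TP=314, FP=97+72+99=268, FN=182+190+173=545 → 628/1441 = 0.4358
  C: TP=501, FP=116+190+121=427, FN=72+72+77=221 → 1002/1650 = 0.6073
  D: TP=517, FP=146+173+77=396, FN=122+99+121=342 → 1034/1772 = 0.5835
Macro-F1 score = mean = (0.4662 + 0.4358 + 0.6073 + 0.5835) / 4 = 0.523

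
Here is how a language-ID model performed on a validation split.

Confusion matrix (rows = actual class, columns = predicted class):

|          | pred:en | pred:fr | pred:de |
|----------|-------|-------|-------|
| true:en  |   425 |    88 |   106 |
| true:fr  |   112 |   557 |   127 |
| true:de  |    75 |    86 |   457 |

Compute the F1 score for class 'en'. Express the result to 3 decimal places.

0.690

Take TP from the diagonal, FP from the rest of the 'en' prediction marginal, FN from the rest of the 'en' actual marginal.
F1 score = 2·TP/(2·TP+FP+FN).
en: TP=425, FP=112+75=187, FN=88+106=194 → 850/1231 = 0.6905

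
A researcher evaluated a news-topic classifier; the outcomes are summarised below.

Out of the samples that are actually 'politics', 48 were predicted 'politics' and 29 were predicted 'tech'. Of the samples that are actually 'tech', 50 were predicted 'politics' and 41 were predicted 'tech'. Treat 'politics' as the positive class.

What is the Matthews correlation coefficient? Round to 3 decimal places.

0.075

MCC = (TP·TN − FP·FN) / √((TP+FP)(TP+FN)(TN+FP)(TN+FN))
Numerator = 48·41 − 50·29 = 518
Denominator = √(98·77·91·70) = √48068020 = 6933.1104
MCC = 518 / 6933.1104 = 0.075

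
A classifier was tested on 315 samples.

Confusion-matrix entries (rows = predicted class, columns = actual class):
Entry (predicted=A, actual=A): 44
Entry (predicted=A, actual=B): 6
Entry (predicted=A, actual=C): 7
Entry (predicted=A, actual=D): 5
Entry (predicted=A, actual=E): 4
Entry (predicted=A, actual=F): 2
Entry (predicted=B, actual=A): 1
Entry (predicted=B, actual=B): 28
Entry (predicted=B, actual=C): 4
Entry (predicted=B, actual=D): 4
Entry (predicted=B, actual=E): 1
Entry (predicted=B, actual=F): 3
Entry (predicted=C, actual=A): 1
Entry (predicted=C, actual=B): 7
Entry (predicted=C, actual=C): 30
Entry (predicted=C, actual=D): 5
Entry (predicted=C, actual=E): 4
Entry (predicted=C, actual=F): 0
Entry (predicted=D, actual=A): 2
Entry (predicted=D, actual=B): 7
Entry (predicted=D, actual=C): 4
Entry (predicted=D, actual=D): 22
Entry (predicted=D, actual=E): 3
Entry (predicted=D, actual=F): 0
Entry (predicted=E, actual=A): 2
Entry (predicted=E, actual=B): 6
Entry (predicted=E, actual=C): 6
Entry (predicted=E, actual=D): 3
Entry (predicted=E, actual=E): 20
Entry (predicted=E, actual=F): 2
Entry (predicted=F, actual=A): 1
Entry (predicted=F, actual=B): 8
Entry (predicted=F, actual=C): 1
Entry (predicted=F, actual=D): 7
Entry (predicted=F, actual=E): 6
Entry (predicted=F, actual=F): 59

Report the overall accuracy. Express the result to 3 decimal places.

0.644

Accuracy = trace / total = (44+28+30+22+20+59=203) / 315 = 203/315 = 0.644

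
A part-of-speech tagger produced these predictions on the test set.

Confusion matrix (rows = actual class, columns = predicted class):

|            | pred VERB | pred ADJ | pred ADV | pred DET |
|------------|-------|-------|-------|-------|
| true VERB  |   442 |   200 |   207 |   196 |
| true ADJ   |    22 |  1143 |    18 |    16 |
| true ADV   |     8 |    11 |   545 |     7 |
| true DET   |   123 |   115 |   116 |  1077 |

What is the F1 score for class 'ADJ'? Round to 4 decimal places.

0.8568

Treat 'ADJ' as positive and all other classes as negative.
F1 score = 2·TP/(2·TP+FP+FN).
ADJ: TP=1143, FP=200+11+115=326, FN=22+18+16=56 → 2286/2668 = 0.85682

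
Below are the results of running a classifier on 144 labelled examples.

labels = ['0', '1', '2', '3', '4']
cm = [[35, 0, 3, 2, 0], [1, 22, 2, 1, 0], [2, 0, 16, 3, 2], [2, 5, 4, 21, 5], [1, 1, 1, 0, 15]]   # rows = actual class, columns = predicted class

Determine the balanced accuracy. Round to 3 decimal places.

0.764

Balanced accuracy = mean of per-class recall.
  0: recall = 35/40 = 0.8750
  1: recall = 22/26 = 0.8462
  2: recall = 16/23 = 0.6957
  3: recall = 21/37 = 0.5676
  4: recall = 15/18 = 0.8333
Mean = (0.8750 + 0.8462 + 0.6957 + 0.5676 + 0.8333) / 5 = 0.764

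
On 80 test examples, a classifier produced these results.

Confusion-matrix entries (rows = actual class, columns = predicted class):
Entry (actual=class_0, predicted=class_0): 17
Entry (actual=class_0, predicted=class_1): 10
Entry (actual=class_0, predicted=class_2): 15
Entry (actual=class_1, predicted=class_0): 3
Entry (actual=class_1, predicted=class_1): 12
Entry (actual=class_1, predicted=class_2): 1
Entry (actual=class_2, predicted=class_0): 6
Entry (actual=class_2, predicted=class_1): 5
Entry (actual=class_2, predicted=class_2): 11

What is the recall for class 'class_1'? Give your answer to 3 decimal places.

Take TP from the diagonal, FP from the rest of the 'class_1' prediction marginal, FN from the rest of the 'class_1' actual marginal.
recall = TP/(TP+FN).
class_1: TP=12, FN=3+1=4 → 12/16 = 0.7500

0.750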